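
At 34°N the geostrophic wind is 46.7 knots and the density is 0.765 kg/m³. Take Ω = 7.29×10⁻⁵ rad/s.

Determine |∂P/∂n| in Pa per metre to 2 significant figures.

Coriolis parameter at 34°N:
f = 2Ω sin φ = 2 × 7.29×10⁻⁵ × sin 34° = 8.15×10⁻⁵ s⁻¹
Wind speed in SI: 46.7 knots = 24.0 m/s
Geostrophic balance rearranged: |∂P/∂n| = f ρ V_g
|∂P/∂n| = 8.15×10⁻⁵ × 0.765 × 24.0 = 1.50×10⁻³ Pa/m

1.5×10⁻³ Pa/m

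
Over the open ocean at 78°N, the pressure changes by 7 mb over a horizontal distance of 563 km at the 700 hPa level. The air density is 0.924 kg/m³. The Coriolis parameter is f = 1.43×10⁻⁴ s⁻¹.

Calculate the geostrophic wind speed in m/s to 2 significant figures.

9.4 m/s

Pressure gradient: |∂P/∂n| = 700 Pa / 563000 m = 1.24×10⁻³ Pa/m
Geostrophic balance (pressure-gradient force = Coriolis force):
V_g = (1/(fρ)) |∂P/∂n| = 1.24×10⁻³ / (1.43×10⁻⁴ × 0.924) = 9.41 m/s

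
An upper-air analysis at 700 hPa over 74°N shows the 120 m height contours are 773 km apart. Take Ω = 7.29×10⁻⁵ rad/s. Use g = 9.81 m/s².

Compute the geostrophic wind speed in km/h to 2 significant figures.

Coriolis parameter at 74°N:
f = 2Ω sin φ = 2 × 7.29×10⁻⁵ × sin 74° = 1.40×10⁻⁴ s⁻¹
Height gradient: |∂Z/∂n| = 120 m / 773000 m = 1.55×10⁻⁴
On a pressure surface, geostrophic balance gives V_g = (g/f)|∂Z/∂n|:
V_g = 9.81 × 1.55×10⁻⁴ / 1.40×10⁻⁴ = 10.9 m/s
Converting: 10.9 m/s × 3.6 = 39 km/h

39 km/h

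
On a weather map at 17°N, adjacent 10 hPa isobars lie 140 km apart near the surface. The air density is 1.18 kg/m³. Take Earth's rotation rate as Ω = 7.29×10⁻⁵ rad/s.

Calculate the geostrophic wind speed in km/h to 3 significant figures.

511 km/h

Coriolis parameter at 17°N:
f = 2Ω sin φ = 2 × 7.29×10⁻⁵ × sin 17° = 4.26×10⁻⁵ s⁻¹
Pressure gradient: |∂P/∂n| = 1000 Pa / 140000 m = 7.14×10⁻³ Pa/m
Geostrophic balance (pressure-gradient force = Coriolis force):
V_g = (1/(fρ)) |∂P/∂n| = 7.14×10⁻³ / (4.26×10⁻⁵ × 1.18) = 142 m/s
Converting: 142 m/s × 3.6 = 511 km/h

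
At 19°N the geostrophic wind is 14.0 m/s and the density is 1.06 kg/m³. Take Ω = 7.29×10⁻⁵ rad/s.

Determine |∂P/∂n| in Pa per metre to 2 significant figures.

Coriolis parameter at 19°N:
f = 2Ω sin φ = 2 × 7.29×10⁻⁵ × sin 19° = 4.75×10⁻⁵ s⁻¹
Geostrophic balance rearranged: |∂P/∂n| = f ρ V_g
|∂P/∂n| = 4.75×10⁻⁵ × 1.06 × 14.0 = 7.04×10⁻⁴ Pa/m

7.0×10⁻⁴ Pa/m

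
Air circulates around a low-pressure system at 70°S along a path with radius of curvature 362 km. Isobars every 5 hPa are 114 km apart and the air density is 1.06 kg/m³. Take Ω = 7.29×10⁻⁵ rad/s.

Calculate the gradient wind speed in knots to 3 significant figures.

Coriolis parameter at 70°S:
f = 2Ω sin φ = 2 × 7.29×10⁻⁵ × sin 70° = 1.37×10⁻⁴ s⁻¹
Pressure gradient: |∂P/∂n| = 500 Pa / 114000 m = 4.39×10⁻³ Pa/m
Geostrophic speed: V_g = |∂P/∂n|/(fρ) = 4.39×10⁻³/(1.37×10⁻⁴ × 1.06) = 30.2 m/s
Around a low, centrifugal force acts outward with Coriolis, so pressure-gradient force balances both:
(1/ρ)|∂P/∂n| = fV + V²/R  →  V² + fR·V − fR·V_g = 0
With fR = 1.37×10⁻⁴ × 362×10³ m = 49.6 m/s:
V = [−fR + √((fR)² + 4 fR V_g)]/2 = [−49.6 + √(49.6² + 4×49.6×30.2)]/2 = 21.2 m/s
Subgeostrophic (V < V_g = 30.2 m/s), as expected around a low.
Converting: 21.2 m/s × 1.944 = 41.1 knots

41.1 knots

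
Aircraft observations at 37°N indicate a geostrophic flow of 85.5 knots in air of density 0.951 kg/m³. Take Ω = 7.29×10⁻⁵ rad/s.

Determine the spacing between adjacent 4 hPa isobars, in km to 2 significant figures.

Coriolis parameter at 37°N:
f = 2Ω sin φ = 2 × 7.29×10⁻⁵ × sin 37° = 8.77×10⁻⁵ s⁻¹
Wind speed in SI: 85.5 knots = 44.0 m/s
Geostrophic balance rearranged: |∂P/∂n| = f ρ V_g
|∂P/∂n| = 8.77×10⁻⁵ × 0.951 × 44.0 = 3.67×10⁻³ Pa/m
Isobar spacing: Δn = ΔP/|∂P/∂n| = 400 Pa / 3.67×10⁻³ Pa/m = 108982 m ≈ 110 km

110 km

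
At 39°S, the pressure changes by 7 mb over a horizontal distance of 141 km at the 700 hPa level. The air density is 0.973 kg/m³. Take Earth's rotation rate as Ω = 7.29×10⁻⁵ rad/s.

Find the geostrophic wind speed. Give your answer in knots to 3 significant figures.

108 knots

Coriolis parameter at 39°S:
f = 2Ω sin φ = 2 × 7.29×10⁻⁵ × sin 39° = 9.18×10⁻⁵ s⁻¹
Pressure gradient: |∂P/∂n| = 700 Pa / 141000 m = 4.96×10⁻³ Pa/m
Geostrophic balance (pressure-gradient force = Coriolis force):
V_g = (1/(fρ)) |∂P/∂n| = 4.96×10⁻³ / (9.18×10⁻⁵ × 0.973) = 55.6 m/s
Converting: 55.6 m/s × 1.944 = 108 knots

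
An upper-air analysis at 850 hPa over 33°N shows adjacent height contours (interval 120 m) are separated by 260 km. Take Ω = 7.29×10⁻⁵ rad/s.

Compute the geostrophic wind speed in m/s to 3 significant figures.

57.0 m/s

Coriolis parameter at 33°N:
f = 2Ω sin φ = 2 × 7.29×10⁻⁵ × sin 33° = 7.94×10⁻⁵ s⁻¹
Height gradient: |∂Z/∂n| = 120 m / 260000 m = 4.62×10⁻⁴
On a pressure surface, geostrophic balance gives V_g = (g/f)|∂Z/∂n|:
V_g = 9.81 × 4.62×10⁻⁴ / 7.94×10⁻⁵ = 57.0 m/s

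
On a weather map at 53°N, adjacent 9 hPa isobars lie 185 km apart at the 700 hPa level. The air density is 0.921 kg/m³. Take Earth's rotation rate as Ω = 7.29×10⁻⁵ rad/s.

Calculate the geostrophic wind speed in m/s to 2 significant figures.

Coriolis parameter at 53°N:
f = 2Ω sin φ = 2 × 7.29×10⁻⁵ × sin 53° = 1.16×10⁻⁴ s⁻¹
Pressure gradient: |∂P/∂n| = 900 Pa / 185000 m = 4.86×10⁻³ Pa/m
Geostrophic balance (pressure-gradient force = Coriolis force):
V_g = (1/(fρ)) |∂P/∂n| = 4.86×10⁻³ / (1.16×10⁻⁴ × 0.921) = 45.4 m/s

45 m/s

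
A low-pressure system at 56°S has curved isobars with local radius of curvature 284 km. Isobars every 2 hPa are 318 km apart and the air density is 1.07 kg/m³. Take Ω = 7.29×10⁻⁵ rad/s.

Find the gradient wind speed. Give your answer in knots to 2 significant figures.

8.4 knots

Coriolis parameter at 56°S:
f = 2Ω sin φ = 2 × 7.29×10⁻⁵ × sin 56° = 1.21×10⁻⁴ s⁻¹
Pressure gradient: |∂P/∂n| = 200 Pa / 318000 m = 6.29×10⁻⁴ Pa/m
Geostrophic speed: V_g = |∂P/∂n|/(fρ) = 6.29×10⁻⁴/(1.21×10⁻⁴ × 1.07) = 4.86 m/s
Around a low, centrifugal force acts outward with Coriolis, so pressure-gradient force balances both:
(1/ρ)|∂P/∂n| = fV + V²/R  →  V² + fR·V − fR·V_g = 0
With fR = 1.21×10⁻⁴ × 284×10³ m = 34.3 m/s:
V = [−fR + √((fR)² + 4 fR V_g)]/2 = [−34.3 + √(34.3² + 4×34.3×4.86)]/2 = 4.32 m/s
Subgeostrophic (V < V_g = 4.86 m/s), as expected around a low.
Converting: 4.32 m/s × 1.944 = 8.4 knots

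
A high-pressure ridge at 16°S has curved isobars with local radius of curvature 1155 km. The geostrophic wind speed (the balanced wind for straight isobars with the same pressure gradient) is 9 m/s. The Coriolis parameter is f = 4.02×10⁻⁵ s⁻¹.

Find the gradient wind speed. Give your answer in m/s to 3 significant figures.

Around a high, pressure-gradient force acts outward with centrifugal, so Coriolis balances both:
fV = (1/ρ)|∂P/∂n| + V²/R  →  V² − fR·V + fR·V_g = 0
With fR = 4.02×10⁻⁵ × 1155×10³ m = 46.4 m/s:
V = [fR − √((fR)² − 4 fR V_g)]/2 = [46.4 − √(46.4² − 4×46.4×9)]/2 = 12.2 m/s
Supergeostrophic (V > V_g = 9 m/s), as expected around a high.

12.2 m/s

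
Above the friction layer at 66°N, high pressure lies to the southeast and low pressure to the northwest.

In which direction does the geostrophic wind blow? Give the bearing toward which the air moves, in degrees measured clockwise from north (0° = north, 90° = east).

The pressure-gradient force points toward the northwest (bearing 315°).
Geostrophic balance: in the Northern Hemisphere the Coriolis force deflects motion to the right, so the geostrophic wind blows 90° to the right of the pressure-gradient force (low pressure on the left).
Rotating 315° by 90° clockwise gives 045° — the wind blows toward the northeast.

045°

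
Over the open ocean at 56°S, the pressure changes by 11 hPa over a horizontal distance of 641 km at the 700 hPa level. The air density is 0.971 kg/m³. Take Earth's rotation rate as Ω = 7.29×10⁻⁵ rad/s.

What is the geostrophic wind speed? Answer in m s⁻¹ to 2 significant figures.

Coriolis parameter at 56°S:
f = 2Ω sin φ = 2 × 7.29×10⁻⁵ × sin 56° = 1.21×10⁻⁴ s⁻¹
Pressure gradient: |∂P/∂n| = 1100 Pa / 641000 m = 1.72×10⁻³ Pa/m
Geostrophic balance (pressure-gradient force = Coriolis force):
V_g = (1/(fρ)) |∂P/∂n| = 1.72×10⁻³ / (1.21×10⁻⁴ × 0.971) = 14.6 m/s

15 m s⁻¹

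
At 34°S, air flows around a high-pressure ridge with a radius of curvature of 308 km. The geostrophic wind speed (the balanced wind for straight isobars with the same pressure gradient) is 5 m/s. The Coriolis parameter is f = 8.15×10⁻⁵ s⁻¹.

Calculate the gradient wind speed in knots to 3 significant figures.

Around a high, pressure-gradient force acts outward with centrifugal, so Coriolis balances both:
fV = (1/ρ)|∂P/∂n| + V²/R  →  V² − fR·V + fR·V_g = 0
With fR = 8.15×10⁻⁵ × 308×10³ m = 25.1 m/s:
V = [fR − √((fR)² − 4 fR V_g)]/2 = [25.1 − √(25.1² − 4×25.1×5)]/2 = 6.89 m/s
Supergeostrophic (V > V_g = 5 m/s), as expected around a high.
Converting: 6.89 m/s × 1.944 = 13.4 knots

13.4 knots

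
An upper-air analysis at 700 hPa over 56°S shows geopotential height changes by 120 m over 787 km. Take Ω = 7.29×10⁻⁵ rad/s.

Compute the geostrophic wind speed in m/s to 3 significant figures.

12.4 m/s

Coriolis parameter at 56°S:
f = 2Ω sin φ = 2 × 7.29×10⁻⁵ × sin 56° = 1.21×10⁻⁴ s⁻¹
Height gradient: |∂Z/∂n| = 120 m / 787000 m = 1.52×10⁻⁴
On a pressure surface, geostrophic balance gives V_g = (g/f)|∂Z/∂n|:
V_g = 9.81 × 1.52×10⁻⁴ / 1.21×10⁻⁴ = 12.4 m/s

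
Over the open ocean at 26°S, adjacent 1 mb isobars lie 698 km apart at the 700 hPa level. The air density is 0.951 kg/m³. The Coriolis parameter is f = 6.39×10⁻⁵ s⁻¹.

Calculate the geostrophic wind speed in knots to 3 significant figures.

Pressure gradient: |∂P/∂n| = 100 Pa / 698000 m = 1.43×10⁻⁴ Pa/m
Geostrophic balance (pressure-gradient force = Coriolis force):
V_g = (1/(fρ)) |∂P/∂n| = 1.43×10⁻⁴ / (6.39×10⁻⁵ × 0.951) = 2.36 m/s
Converting: 2.36 m/s × 1.944 = 4.58 knots

4.58 knots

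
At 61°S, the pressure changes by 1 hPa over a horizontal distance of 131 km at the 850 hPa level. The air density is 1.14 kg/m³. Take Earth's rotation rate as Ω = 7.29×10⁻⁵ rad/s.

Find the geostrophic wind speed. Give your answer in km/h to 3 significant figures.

18.9 km/h

Coriolis parameter at 61°S:
f = 2Ω sin φ = 2 × 7.29×10⁻⁵ × sin 61° = 1.28×10⁻⁴ s⁻¹
Pressure gradient: |∂P/∂n| = 100 Pa / 131000 m = 7.63×10⁻⁴ Pa/m
Geostrophic balance (pressure-gradient force = Coriolis force):
V_g = (1/(fρ)) |∂P/∂n| = 7.63×10⁻⁴ / (1.28×10⁻⁴ × 1.14) = 5.25 m/s
Converting: 5.25 m/s × 3.6 = 18.9 km/h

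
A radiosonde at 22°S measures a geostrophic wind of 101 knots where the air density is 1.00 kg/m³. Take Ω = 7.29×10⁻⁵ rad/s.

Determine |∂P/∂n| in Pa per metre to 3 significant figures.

2.84×10⁻³ Pa/m

Coriolis parameter at 22°S:
f = 2Ω sin φ = 2 × 7.29×10⁻⁵ × sin 22° = 5.46×10⁻⁵ s⁻¹
Wind speed in SI: 101 knots = 52.0 m/s
Geostrophic balance rearranged: |∂P/∂n| = f ρ V_g
|∂P/∂n| = 5.46×10⁻⁵ × 1.00 × 52.0 = 2.84×10⁻³ Pa/m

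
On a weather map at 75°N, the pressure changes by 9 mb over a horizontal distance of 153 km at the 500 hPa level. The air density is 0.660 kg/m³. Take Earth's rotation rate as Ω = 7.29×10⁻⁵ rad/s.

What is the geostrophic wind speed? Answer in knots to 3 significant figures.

Coriolis parameter at 75°N:
f = 2Ω sin φ = 2 × 7.29×10⁻⁵ × sin 75° = 1.41×10⁻⁴ s⁻¹
Pressure gradient: |∂P/∂n| = 900 Pa / 153000 m = 5.88×10⁻³ Pa/m
Geostrophic balance (pressure-gradient force = Coriolis force):
V_g = (1/(fρ)) |∂P/∂n| = 5.88×10⁻³ / (1.41×10⁻⁴ × 0.660) = 63.3 m/s
Converting: 63.3 m/s × 1.944 = 123 knots

123 knots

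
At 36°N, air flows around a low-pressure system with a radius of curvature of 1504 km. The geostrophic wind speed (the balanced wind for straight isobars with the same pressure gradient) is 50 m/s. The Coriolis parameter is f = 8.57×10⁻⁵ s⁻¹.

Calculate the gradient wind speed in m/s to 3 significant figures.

Around a low, centrifugal force acts outward with Coriolis, so pressure-gradient force balances both:
(1/ρ)|∂P/∂n| = fV + V²/R  →  V² + fR·V − fR·V_g = 0
With fR = 8.57×10⁻⁵ × 1504×10³ m = 129 m/s:
V = [−fR + √((fR)² + 4 fR V_g)]/2 = [−129 + √(129² + 4×129×50)]/2 = 38.5 m/s
Subgeostrophic (V < V_g = 50 m/s), as expected around a low.

38.5 m/s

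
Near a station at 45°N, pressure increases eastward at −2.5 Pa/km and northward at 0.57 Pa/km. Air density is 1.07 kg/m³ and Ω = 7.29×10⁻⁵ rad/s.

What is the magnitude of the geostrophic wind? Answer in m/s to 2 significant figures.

Coriolis parameter at 45°N:
f = 2Ω sin φ = 2 × 7.29×10⁻⁵ × sin 45° = 1.03×10⁻⁴ s⁻¹
Component geostrophic relations (x east, y north):
u_g = −(1/(fρ)) ∂P/∂y,  v_g = (1/(fρ)) ∂P/∂x
u_g = −(0.57×10⁻³)/(1.03×10⁻⁴ × 1.07) = −5.17 m/s;  v_g = (−2.5×10⁻³)/(1.03×10⁻⁴ × 1.07) = −22.7 m/s
|V_g| = √(u_g² + v_g²) = 23.2 m/s

23 m/s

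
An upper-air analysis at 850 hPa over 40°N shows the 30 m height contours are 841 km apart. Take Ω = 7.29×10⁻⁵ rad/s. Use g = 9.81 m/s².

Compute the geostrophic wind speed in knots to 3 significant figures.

Coriolis parameter at 40°N:
f = 2Ω sin φ = 2 × 7.29×10⁻⁵ × sin 40° = 9.37×10⁻⁵ s⁻¹
Height gradient: |∂Z/∂n| = 30 m / 841000 m = 3.57×10⁻⁵
On a pressure surface, geostrophic balance gives V_g = (g/f)|∂Z/∂n|:
V_g = 9.81 × 3.57×10⁻⁵ / 9.37×10⁻⁵ = 3.73 m/s
Converting: 3.73 m/s × 1.944 = 7.26 knots

7.26 knots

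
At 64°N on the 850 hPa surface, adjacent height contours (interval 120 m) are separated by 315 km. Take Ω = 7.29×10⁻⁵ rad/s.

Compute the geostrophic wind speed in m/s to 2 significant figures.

Coriolis parameter at 64°N:
f = 2Ω sin φ = 2 × 7.29×10⁻⁵ × sin 64° = 1.31×10⁻⁴ s⁻¹
Height gradient: |∂Z/∂n| = 120 m / 315000 m = 3.81×10⁻⁴
On a pressure surface, geostrophic balance gives V_g = (g/f)|∂Z/∂n|:
V_g = 9.81 × 3.81×10⁻⁴ / 1.31×10⁻⁴ = 28.5 m/s

29 m/s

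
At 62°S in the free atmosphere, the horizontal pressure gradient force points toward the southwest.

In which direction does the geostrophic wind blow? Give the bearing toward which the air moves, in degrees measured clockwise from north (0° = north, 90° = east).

135°

The pressure-gradient force points toward the southwest (bearing 225°).
Geostrophic balance: in the Southern Hemisphere the Coriolis force deflects motion to the left, so the geostrophic wind blows 90° to the left of the pressure-gradient force (low pressure on the right).
Rotating 225° by 90° counterclockwise gives 135° — the wind blows toward the southeast.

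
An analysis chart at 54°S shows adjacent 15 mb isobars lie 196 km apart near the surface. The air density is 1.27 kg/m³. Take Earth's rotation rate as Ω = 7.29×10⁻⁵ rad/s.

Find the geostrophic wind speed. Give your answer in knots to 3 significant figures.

99.3 knots

Coriolis parameter at 54°S:
f = 2Ω sin φ = 2 × 7.29×10⁻⁵ × sin 54° = 1.18×10⁻⁴ s⁻¹
Pressure gradient: |∂P/∂n| = 1500 Pa / 196000 m = 7.65×10⁻³ Pa/m
Geostrophic balance (pressure-gradient force = Coriolis force):
V_g = (1/(fρ)) |∂P/∂n| = 7.65×10⁻³ / (1.18×10⁻⁴ × 1.27) = 51.1 m/s
Converting: 51.1 m/s × 1.944 = 99.3 knots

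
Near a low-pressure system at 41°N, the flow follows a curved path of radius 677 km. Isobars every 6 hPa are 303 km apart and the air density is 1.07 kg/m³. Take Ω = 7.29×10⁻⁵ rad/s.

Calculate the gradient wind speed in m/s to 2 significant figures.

16 m/s

Coriolis parameter at 41°N:
f = 2Ω sin φ = 2 × 7.29×10⁻⁵ × sin 41° = 9.57×10⁻⁵ s⁻¹
Pressure gradient: |∂P/∂n| = 600 Pa / 303000 m = 1.98×10⁻³ Pa/m
Geostrophic speed: V_g = |∂P/∂n|/(fρ) = 1.98×10⁻³/(9.57×10⁻⁵ × 1.07) = 19.3 m/s
Around a low, centrifugal force acts outward with Coriolis, so pressure-gradient force balances both:
(1/ρ)|∂P/∂n| = fV + V²/R  →  V² + fR·V − fR·V_g = 0
With fR = 9.57×10⁻⁵ × 677×10³ m = 64.8 m/s:
V = [−fR + √((fR)² + 4 fR V_g)]/2 = [−64.8 + √(64.8² + 4×64.8×19.3)]/2 = 15.6 m/s
Subgeostrophic (V < V_g = 19.3 m/s), as expected around a low.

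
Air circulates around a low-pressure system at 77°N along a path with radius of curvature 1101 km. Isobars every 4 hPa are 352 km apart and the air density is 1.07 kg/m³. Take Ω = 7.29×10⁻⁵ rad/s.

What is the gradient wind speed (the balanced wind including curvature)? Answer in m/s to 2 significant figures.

Coriolis parameter at 77°N:
f = 2Ω sin φ = 2 × 7.29×10⁻⁵ × sin 77° = 1.42×10⁻⁴ s⁻¹
Pressure gradient: |∂P/∂n| = 400 Pa / 352000 m = 1.14×10⁻³ Pa/m
Geostrophic speed: V_g = |∂P/∂n|/(fρ) = 1.14×10⁻³/(1.42×10⁻⁴ × 1.07) = 7.48 m/s
Around a low, centrifugal force acts outward with Coriolis, so pressure-gradient force balances both:
(1/ρ)|∂P/∂n| = fV + V²/R  →  V² + fR·V − fR·V_g = 0
With fR = 1.42×10⁻⁴ × 1101×10³ m = 156 m/s:
V = [−fR + √((fR)² + 4 fR V_g)]/2 = [−156 + √(156² + 4×156×7.48)]/2 = 7.15 m/s
Subgeostrophic (V < V_g = 7.48 m/s), as expected around a low.

7.1 m/s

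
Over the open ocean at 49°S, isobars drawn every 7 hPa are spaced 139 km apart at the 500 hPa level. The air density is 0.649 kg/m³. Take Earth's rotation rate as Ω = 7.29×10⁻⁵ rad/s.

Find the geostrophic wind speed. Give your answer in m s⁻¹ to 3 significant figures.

Coriolis parameter at 49°S:
f = 2Ω sin φ = 2 × 7.29×10⁻⁵ × sin 49° = 1.10×10⁻⁴ s⁻¹
Pressure gradient: |∂P/∂n| = 700 Pa / 139000 m = 5.04×10⁻³ Pa/m
Geostrophic balance (pressure-gradient force = Coriolis force):
V_g = (1/(fρ)) |∂P/∂n| = 5.04×10⁻³ / (1.10×10⁻⁴ × 0.649) = 70.5 m/s

70.5 m s⁻¹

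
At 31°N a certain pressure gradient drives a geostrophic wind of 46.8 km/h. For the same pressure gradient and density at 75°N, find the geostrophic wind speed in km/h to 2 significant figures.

With the same pressure gradient and density, V_g ∝ 1/f ∝ 1/sin φ.
V₂ = V₁ · sin φ₁ / sin φ₂ = 46.8 × sin 31° / sin 75°
V₂ = 46.8 × 0.5150/0.9659 = 25 km/h

25 km/h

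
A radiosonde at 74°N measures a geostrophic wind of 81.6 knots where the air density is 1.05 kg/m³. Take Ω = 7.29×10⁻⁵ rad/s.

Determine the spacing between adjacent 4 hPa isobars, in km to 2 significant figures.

65 km

Coriolis parameter at 74°N:
f = 2Ω sin φ = 2 × 7.29×10⁻⁵ × sin 74° = 1.40×10⁻⁴ s⁻¹
Wind speed in SI: 81.6 knots = 42.0 m/s
Geostrophic balance rearranged: |∂P/∂n| = f ρ V_g
|∂P/∂n| = 1.40×10⁻⁴ × 1.05 × 42.0 = 6.18×10⁻³ Pa/m
Isobar spacing: Δn = ΔP/|∂P/∂n| = 400 Pa / 6.18×10⁻³ Pa/m = 64751 m ≈ 65 km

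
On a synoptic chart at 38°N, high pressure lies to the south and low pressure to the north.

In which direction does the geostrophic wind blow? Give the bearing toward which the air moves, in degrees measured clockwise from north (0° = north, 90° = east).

The pressure-gradient force points toward the north (bearing 000°).
Geostrophic balance: in the Northern Hemisphere the Coriolis force deflects motion to the right, so the geostrophic wind blows 90° to the right of the pressure-gradient force (low pressure on the left).
Rotating 000° by 90° clockwise gives 090° — the wind blows toward the east.

090°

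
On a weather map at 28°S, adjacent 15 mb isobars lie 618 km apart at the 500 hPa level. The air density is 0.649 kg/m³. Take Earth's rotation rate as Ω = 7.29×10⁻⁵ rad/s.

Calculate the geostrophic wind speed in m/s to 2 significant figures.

55 m/s

Coriolis parameter at 28°S:
f = 2Ω sin φ = 2 × 7.29×10⁻⁵ × sin 28° = 6.84×10⁻⁵ s⁻¹
Pressure gradient: |∂P/∂n| = 1500 Pa / 618000 m = 2.43×10⁻³ Pa/m
Geostrophic balance (pressure-gradient force = Coriolis force):
V_g = (1/(fρ)) |∂P/∂n| = 2.43×10⁻³ / (6.84×10⁻⁵ × 0.649) = 54.6 m/s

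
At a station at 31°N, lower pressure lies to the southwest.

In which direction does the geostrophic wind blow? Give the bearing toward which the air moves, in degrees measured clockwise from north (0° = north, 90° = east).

The pressure-gradient force points toward the southwest (bearing 225°).
Geostrophic balance: in the Northern Hemisphere the Coriolis force deflects motion to the right, so the geostrophic wind blows 90° to the right of the pressure-gradient force (low pressure on the left).
Rotating 225° by 90° clockwise gives 315° — the wind blows toward the northwest.

315°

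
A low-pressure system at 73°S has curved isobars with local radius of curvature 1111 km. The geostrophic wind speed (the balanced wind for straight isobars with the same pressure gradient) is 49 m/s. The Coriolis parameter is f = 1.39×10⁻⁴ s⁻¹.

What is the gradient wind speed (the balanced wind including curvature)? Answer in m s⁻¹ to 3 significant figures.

39.1 m s⁻¹

Around a low, centrifugal force acts outward with Coriolis, so pressure-gradient force balances both:
(1/ρ)|∂P/∂n| = fV + V²/R  →  V² + fR·V − fR·V_g = 0
With fR = 1.39×10⁻⁴ × 1111×10³ m = 154 m/s:
V = [−fR + √((fR)² + 4 fR V_g)]/2 = [−154 + √(154² + 4×154×49)]/2 = 39.1 m/s
Subgeostrophic (V < V_g = 49 m/s), as expected around a low.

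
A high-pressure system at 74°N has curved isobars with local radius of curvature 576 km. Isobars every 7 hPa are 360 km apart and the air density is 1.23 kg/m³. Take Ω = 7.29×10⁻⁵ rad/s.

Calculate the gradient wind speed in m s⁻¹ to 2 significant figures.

Coriolis parameter at 74°N:
f = 2Ω sin φ = 2 × 7.29×10⁻⁵ × sin 74° = 1.40×10⁻⁴ s⁻¹
Pressure gradient: |∂P/∂n| = 700 Pa / 360000 m = 1.94×10⁻³ Pa/m
Geostrophic speed: V_g = |∂P/∂n|/(fρ) = 1.94×10⁻³/(1.40×10⁻⁴ × 1.23) = 11.3 m/s
Around a high, pressure-gradient force acts outward with centrifugal, so Coriolis balances both:
fV = (1/ρ)|∂P/∂n| + V²/R  →  V² − fR·V + fR·V_g = 0
With fR = 1.40×10⁻⁴ × 576×10³ m = 80.7 m/s:
V = [fR − √((fR)² − 4 fR V_g)]/2 = [80.7 − √(80.7² − 4×80.7×11.3)]/2 = 13.6 m/s
Supergeostrophic (V > V_g = 11.3 m/s), as expected around a high.

14 m s⁻¹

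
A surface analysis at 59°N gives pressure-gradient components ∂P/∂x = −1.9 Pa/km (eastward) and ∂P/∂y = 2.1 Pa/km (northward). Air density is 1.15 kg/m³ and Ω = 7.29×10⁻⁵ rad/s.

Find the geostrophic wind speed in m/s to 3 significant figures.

19.7 m/s

Coriolis parameter at 59°N:
f = 2Ω sin φ = 2 × 7.29×10⁻⁵ × sin 59° = 1.25×10⁻⁴ s⁻¹
Component geostrophic relations (x east, y north):
u_g = −(1/(fρ)) ∂P/∂y,  v_g = (1/(fρ)) ∂P/∂x
u_g = −(2.1×10⁻³)/(1.25×10⁻⁴ × 1.15) = −14.6 m/s;  v_g = (−1.9×10⁻³)/(1.25×10⁻⁴ × 1.15) = −13.2 m/s
|V_g| = √(u_g² + v_g²) = 19.7 m/s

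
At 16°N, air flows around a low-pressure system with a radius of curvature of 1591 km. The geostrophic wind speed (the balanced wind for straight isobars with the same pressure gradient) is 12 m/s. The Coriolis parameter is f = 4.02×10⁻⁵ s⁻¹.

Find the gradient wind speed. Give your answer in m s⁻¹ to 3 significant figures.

10.3 m s⁻¹

Around a low, centrifugal force acts outward with Coriolis, so pressure-gradient force balances both:
(1/ρ)|∂P/∂n| = fV + V²/R  →  V² + fR·V − fR·V_g = 0
With fR = 4.02×10⁻⁵ × 1591×10³ m = 64.0 m/s:
V = [−fR + √((fR)² + 4 fR V_g)]/2 = [−64.0 + √(64.0² + 4×64.0×12)]/2 = 10.3 m/s
Subgeostrophic (V < V_g = 12 m/s), as expected around a low.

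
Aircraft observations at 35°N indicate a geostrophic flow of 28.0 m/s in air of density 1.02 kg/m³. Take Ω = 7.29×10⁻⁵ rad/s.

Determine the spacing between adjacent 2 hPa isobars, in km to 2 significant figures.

Coriolis parameter at 35°N:
f = 2Ω sin φ = 2 × 7.29×10⁻⁵ × sin 35° = 8.36×10⁻⁵ s⁻¹
Geostrophic balance rearranged: |∂P/∂n| = f ρ V_g
|∂P/∂n| = 8.36×10⁻⁵ × 1.02 × 28.0 = 2.39×10⁻³ Pa/m
Isobar spacing: Δn = ΔP/|∂P/∂n| = 200 Pa / 2.39×10⁻³ Pa/m = 83738 m ≈ 84 km

84 km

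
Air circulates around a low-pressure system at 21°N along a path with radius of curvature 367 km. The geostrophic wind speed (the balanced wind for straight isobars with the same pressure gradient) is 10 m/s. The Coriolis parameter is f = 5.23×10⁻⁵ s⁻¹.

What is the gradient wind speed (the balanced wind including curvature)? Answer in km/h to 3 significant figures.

Around a low, centrifugal force acts outward with Coriolis, so pressure-gradient force balances both:
(1/ρ)|∂P/∂n| = fV + V²/R  →  V² + fR·V − fR·V_g = 0
With fR = 5.23×10⁻⁵ × 367×10³ m = 19.2 m/s:
V = [−fR + √((fR)² + 4 fR V_g)]/2 = [−19.2 + √(19.2² + 4×19.2×10)]/2 = 7.26 m/s
Subgeostrophic (V < V_g = 10 m/s), as expected around a low.
Converting: 7.26 m/s × 3.6 = 26.1 km/h

26.1 km/h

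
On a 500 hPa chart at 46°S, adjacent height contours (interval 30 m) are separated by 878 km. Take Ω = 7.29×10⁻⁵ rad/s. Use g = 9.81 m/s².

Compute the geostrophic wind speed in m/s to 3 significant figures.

3.20 m/s

Coriolis parameter at 46°S:
f = 2Ω sin φ = 2 × 7.29×10⁻⁵ × sin 46° = 1.05×10⁻⁴ s⁻¹
Height gradient: |∂Z/∂n| = 30 m / 878000 m = 3.42×10⁻⁵
On a pressure surface, geostrophic balance gives V_g = (g/f)|∂Z/∂n|:
V_g = 9.81 × 3.42×10⁻⁵ / 1.05×10⁻⁴ = 3.20 m/s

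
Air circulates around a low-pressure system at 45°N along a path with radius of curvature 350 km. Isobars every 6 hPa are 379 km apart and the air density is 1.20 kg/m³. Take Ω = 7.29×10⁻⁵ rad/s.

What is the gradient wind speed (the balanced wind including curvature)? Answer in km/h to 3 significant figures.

36.1 km/h

Coriolis parameter at 45°N:
f = 2Ω sin φ = 2 × 7.29×10⁻⁵ × sin 45° = 1.03×10⁻⁴ s⁻¹
Pressure gradient: |∂P/∂n| = 600 Pa / 379000 m = 1.58×10⁻³ Pa/m
Geostrophic speed: V_g = |∂P/∂n|/(fρ) = 1.58×10⁻³/(1.03×10⁻⁴ × 1.20) = 12.8 m/s
Around a low, centrifugal force acts outward with Coriolis, so pressure-gradient force balances both:
(1/ρ)|∂P/∂n| = fV + V²/R  →  V² + fR·V − fR·V_g = 0
With fR = 1.03×10⁻⁴ × 350×10³ m = 36.1 m/s:
V = [−fR + √((fR)² + 4 fR V_g)]/2 = [−36.1 + √(36.1² + 4×36.1×12.8)]/2 = 10 m/s
Subgeostrophic (V < V_g = 12.8 m/s), as expected around a low.
Converting: 10 m/s × 3.6 = 36.1 km/h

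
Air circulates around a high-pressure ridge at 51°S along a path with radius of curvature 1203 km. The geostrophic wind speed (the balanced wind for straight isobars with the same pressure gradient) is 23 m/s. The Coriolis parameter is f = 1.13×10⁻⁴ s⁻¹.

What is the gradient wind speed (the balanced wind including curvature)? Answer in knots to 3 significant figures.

Around a high, pressure-gradient force acts outward with centrifugal, so Coriolis balances both:
fV = (1/ρ)|∂P/∂n| + V²/R  →  V² − fR·V + fR·V_g = 0
With fR = 1.13×10⁻⁴ × 1203×10³ m = 136 m/s:
V = [fR − √((fR)² − 4 fR V_g)]/2 = [136 − √(136² − 4×136×23)]/2 = 29.3 m/s
Supergeostrophic (V > V_g = 23 m/s), as expected around a high.
Converting: 29.3 m/s × 1.944 = 57.0 knots

57.0 knots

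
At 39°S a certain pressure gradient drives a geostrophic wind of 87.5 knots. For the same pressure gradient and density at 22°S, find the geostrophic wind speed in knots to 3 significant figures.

147 knots

With the same pressure gradient and density, V_g ∝ 1/f ∝ 1/sin φ.
V₂ = V₁ · sin φ₁ / sin φ₂ = 87.5 × sin 39° / sin 22°
V₂ = 87.5 × 0.6293/0.3746 = 147 knots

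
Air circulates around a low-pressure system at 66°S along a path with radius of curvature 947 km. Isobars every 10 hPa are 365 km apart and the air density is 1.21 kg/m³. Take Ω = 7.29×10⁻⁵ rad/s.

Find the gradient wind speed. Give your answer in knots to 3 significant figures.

29.5 knots

Coriolis parameter at 66°S:
f = 2Ω sin φ = 2 × 7.29×10⁻⁵ × sin 66° = 1.33×10⁻⁴ s⁻¹
Pressure gradient: |∂P/∂n| = 1000 Pa / 365000 m = 2.74×10⁻³ Pa/m
Geostrophic speed: V_g = |∂P/∂n|/(fρ) = 2.74×10⁻³/(1.33×10⁻⁴ × 1.21) = 17.0 m/s
Around a low, centrifugal force acts outward with Coriolis, so pressure-gradient force balances both:
(1/ρ)|∂P/∂n| = fV + V²/R  →  V² + fR·V − fR·V_g = 0
With fR = 1.33×10⁻⁴ × 947×10³ m = 126 m/s:
V = [−fR + √((fR)² + 4 fR V_g)]/2 = [−126 + √(126² + 4×126×17)]/2 = 15.2 m/s
Subgeostrophic (V < V_g = 17 m/s), as expected around a low.
Converting: 15.2 m/s × 1.944 = 29.5 knots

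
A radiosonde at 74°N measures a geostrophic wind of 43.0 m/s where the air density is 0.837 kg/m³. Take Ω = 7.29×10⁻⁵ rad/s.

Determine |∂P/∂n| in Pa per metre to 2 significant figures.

5.0×10⁻³ Pa/m

Coriolis parameter at 74°N:
f = 2Ω sin φ = 2 × 7.29×10⁻⁵ × sin 74° = 1.40×10⁻⁴ s⁻¹
Geostrophic balance rearranged: |∂P/∂n| = f ρ V_g
|∂P/∂n| = 1.40×10⁻⁴ × 0.837 × 43.0 = 5.04×10⁻³ Pa/m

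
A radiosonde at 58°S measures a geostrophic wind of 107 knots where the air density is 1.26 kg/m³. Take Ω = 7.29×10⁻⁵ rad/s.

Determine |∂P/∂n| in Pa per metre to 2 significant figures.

8.6×10⁻³ Pa/m

Coriolis parameter at 58°S:
f = 2Ω sin φ = 2 × 7.29×10⁻⁵ × sin 58° = 1.24×10⁻⁴ s⁻¹
Wind speed in SI: 107 knots = 55.0 m/s
Geostrophic balance rearranged: |∂P/∂n| = f ρ V_g
|∂P/∂n| = 1.24×10⁻⁴ × 1.26 × 55.0 = 8.58×10⁻³ Pa/m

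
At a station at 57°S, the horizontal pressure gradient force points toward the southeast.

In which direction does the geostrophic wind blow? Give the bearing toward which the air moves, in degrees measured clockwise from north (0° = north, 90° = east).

045°

The pressure-gradient force points toward the southeast (bearing 135°).
Geostrophic balance: in the Southern Hemisphere the Coriolis force deflects motion to the left, so the geostrophic wind blows 90° to the left of the pressure-gradient force (low pressure on the right).
Rotating 135° by 90° counterclockwise gives 045° — the wind blows toward the northeast.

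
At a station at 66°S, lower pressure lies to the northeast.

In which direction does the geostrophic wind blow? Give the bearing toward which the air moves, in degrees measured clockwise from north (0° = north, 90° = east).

The pressure-gradient force points toward the northeast (bearing 045°).
Geostrophic balance: in the Southern Hemisphere the Coriolis force deflects motion to the left, so the geostrophic wind blows 90° to the left of the pressure-gradient force (low pressure on the right).
Rotating 045° by 90° counterclockwise gives 315° — the wind blows toward the northwest.

315°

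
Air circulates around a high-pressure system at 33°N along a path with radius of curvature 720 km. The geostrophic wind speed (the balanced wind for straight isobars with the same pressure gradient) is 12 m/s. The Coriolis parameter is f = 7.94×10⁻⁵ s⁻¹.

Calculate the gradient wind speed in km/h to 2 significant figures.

Around a high, pressure-gradient force acts outward with centrifugal, so Coriolis balances both:
fV = (1/ρ)|∂P/∂n| + V²/R  →  V² − fR·V + fR·V_g = 0
With fR = 7.94×10⁻⁵ × 720×10³ m = 57.2 m/s:
V = [fR − √((fR)² − 4 fR V_g)]/2 = [57.2 − √(57.2² − 4×57.2×12)]/2 = 17.1 m/s
Supergeostrophic (V > V_g = 12 m/s), as expected around a high.
Converting: 17.1 m/s × 3.6 = 62 km/h

62 km/h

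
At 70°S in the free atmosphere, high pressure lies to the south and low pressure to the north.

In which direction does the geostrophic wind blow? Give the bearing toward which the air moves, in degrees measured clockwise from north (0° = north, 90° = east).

270°

The pressure-gradient force points toward the north (bearing 000°).
Geostrophic balance: in the Southern Hemisphere the Coriolis force deflects motion to the left, so the geostrophic wind blows 90° to the left of the pressure-gradient force (low pressure on the right).
Rotating 000° by 90° counterclockwise gives 270° — the wind blows toward the west.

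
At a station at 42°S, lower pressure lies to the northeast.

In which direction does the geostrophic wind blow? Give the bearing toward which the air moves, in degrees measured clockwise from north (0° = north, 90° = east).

The pressure-gradient force points toward the northeast (bearing 045°).
Geostrophic balance: in the Southern Hemisphere the Coriolis force deflects motion to the left, so the geostrophic wind blows 90° to the left of the pressure-gradient force (low pressure on the right).
Rotating 045° by 90° counterclockwise gives 315° — the wind blows toward the northwest.

315°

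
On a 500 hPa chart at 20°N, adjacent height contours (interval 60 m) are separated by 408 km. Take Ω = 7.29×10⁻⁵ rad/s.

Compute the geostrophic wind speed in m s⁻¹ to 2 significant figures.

29 m s⁻¹

Coriolis parameter at 20°N:
f = 2Ω sin φ = 2 × 7.29×10⁻⁵ × sin 20° = 4.99×10⁻⁵ s⁻¹
Height gradient: |∂Z/∂n| = 60 m / 408000 m = 1.47×10⁻⁴
On a pressure surface, geostrophic balance gives V_g = (g/f)|∂Z/∂n|:
V_g = 9.81 × 1.47×10⁻⁴ / 4.99×10⁻⁵ = 28.9 m/s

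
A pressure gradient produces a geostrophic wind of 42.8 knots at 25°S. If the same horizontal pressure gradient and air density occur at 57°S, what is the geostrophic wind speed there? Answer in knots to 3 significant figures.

With the same pressure gradient and density, V_g ∝ 1/f ∝ 1/sin φ.
V₂ = V₁ · sin φ₁ / sin φ₂ = 42.8 × sin 25° / sin 57°
V₂ = 42.8 × 0.4226/0.8387 = 21.6 knots

21.6 knots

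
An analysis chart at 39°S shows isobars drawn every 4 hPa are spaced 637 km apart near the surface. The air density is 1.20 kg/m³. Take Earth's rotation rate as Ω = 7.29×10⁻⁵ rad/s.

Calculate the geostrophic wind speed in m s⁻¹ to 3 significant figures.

5.70 m s⁻¹

Coriolis parameter at 39°S:
f = 2Ω sin φ = 2 × 7.29×10⁻⁵ × sin 39° = 9.18×10⁻⁵ s⁻¹
Pressure gradient: |∂P/∂n| = 400 Pa / 637000 m = 6.28×10⁻⁴ Pa/m
Geostrophic balance (pressure-gradient force = Coriolis force):
V_g = (1/(fρ)) |∂P/∂n| = 6.28×10⁻⁴ / (9.18×10⁻⁵ × 1.20) = 5.70 m/s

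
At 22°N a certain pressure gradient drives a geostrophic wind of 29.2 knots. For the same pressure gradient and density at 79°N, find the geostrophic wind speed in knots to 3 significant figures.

With the same pressure gradient and density, V_g ∝ 1/f ∝ 1/sin φ.
V₂ = V₁ · sin φ₁ / sin φ₂ = 29.2 × sin 22° / sin 79°
V₂ = 29.2 × 0.3746/0.9816 = 11.1 knots

11.1 knots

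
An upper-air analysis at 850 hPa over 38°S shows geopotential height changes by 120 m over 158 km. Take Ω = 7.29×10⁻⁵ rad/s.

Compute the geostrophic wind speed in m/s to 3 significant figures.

83.0 m/s

Coriolis parameter at 38°S:
f = 2Ω sin φ = 2 × 7.29×10⁻⁵ × sin 38° = 8.98×10⁻⁵ s⁻¹
Height gradient: |∂Z/∂n| = 120 m / 158000 m = 7.59×10⁻⁴
On a pressure surface, geostrophic balance gives V_g = (g/f)|∂Z/∂n|:
V_g = 9.81 × 7.59×10⁻⁴ / 8.98×10⁻⁵ = 83.0 m/s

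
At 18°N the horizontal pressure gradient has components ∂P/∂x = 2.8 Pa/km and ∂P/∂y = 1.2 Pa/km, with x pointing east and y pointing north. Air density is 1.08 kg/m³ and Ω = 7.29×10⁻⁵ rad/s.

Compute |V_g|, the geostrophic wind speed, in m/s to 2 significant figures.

63 m/s

Coriolis parameter at 18°N:
f = 2Ω sin φ = 2 × 7.29×10⁻⁵ × sin 18° = 4.51×10⁻⁵ s⁻¹
Component geostrophic relations (x east, y north):
u_g = −(1/(fρ)) ∂P/∂y,  v_g = (1/(fρ)) ∂P/∂x
u_g = −(1.2×10⁻³)/(4.51×10⁻⁵ × 1.08) = −24.7 m/s;  v_g = (2.8×10⁻³)/(4.51×10⁻⁵ × 1.08) = 57.5 m/s
|V_g| = √(u_g² + v_g²) = 62.6 m/s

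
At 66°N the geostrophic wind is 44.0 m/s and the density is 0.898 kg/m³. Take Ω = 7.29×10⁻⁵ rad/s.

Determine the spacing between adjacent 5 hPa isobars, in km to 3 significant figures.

Coriolis parameter at 66°N:
f = 2Ω sin φ = 2 × 7.29×10⁻⁵ × sin 66° = 1.33×10⁻⁴ s⁻¹
Geostrophic balance rearranged: |∂P/∂n| = f ρ V_g
|∂P/∂n| = 1.33×10⁻⁴ × 0.898 × 44.0 = 5.26×10⁻³ Pa/m
Isobar spacing: Δn = ΔP/|∂P/∂n| = 500 Pa / 5.26×10⁻³ Pa/m = 95006 m ≈ 95.0 km

95.0 km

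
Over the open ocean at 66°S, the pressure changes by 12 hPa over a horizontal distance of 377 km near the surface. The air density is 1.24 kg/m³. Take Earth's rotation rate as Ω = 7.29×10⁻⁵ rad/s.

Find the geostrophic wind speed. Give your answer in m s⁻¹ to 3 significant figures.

Coriolis parameter at 66°S:
f = 2Ω sin φ = 2 × 7.29×10⁻⁵ × sin 66° = 1.33×10⁻⁴ s⁻¹
Pressure gradient: |∂P/∂n| = 1200 Pa / 377000 m = 3.18×10⁻³ Pa/m
Geostrophic balance (pressure-gradient force = Coriolis force):
V_g = (1/(fρ)) |∂P/∂n| = 3.18×10⁻³ / (1.33×10⁻⁴ × 1.24) = 19.3 m/s

19.3 m s⁻¹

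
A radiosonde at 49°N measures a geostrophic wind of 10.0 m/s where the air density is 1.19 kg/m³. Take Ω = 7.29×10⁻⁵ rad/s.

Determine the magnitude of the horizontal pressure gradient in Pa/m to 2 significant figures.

1.3×10⁻³ Pa/m

Coriolis parameter at 49°N:
f = 2Ω sin φ = 2 × 7.29×10⁻⁵ × sin 49° = 1.10×10⁻⁴ s⁻¹
Geostrophic balance rearranged: |∂P/∂n| = f ρ V_g
|∂P/∂n| = 1.10×10⁻⁴ × 1.19 × 10.0 = 1.31×10⁻³ Pa/m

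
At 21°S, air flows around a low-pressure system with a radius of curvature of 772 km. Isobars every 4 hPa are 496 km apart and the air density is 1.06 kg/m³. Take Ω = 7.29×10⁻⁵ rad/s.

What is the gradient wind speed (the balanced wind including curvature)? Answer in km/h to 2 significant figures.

Coriolis parameter at 21°S:
f = 2Ω sin φ = 2 × 7.29×10⁻⁵ × sin 21° = 5.23×10⁻⁵ s⁻¹
Pressure gradient: |∂P/∂n| = 400 Pa / 496000 m = 8.06×10⁻⁴ Pa/m
Geostrophic speed: V_g = |∂P/∂n|/(fρ) = 8.06×10⁻⁴/(5.23×10⁻⁵ × 1.06) = 14.6 m/s
Around a low, centrifugal force acts outward with Coriolis, so pressure-gradient force balances both:
(1/ρ)|∂P/∂n| = fV + V²/R  →  V² + fR·V − fR·V_g = 0
With fR = 5.23×10⁻⁵ × 772×10³ m = 40.3 m/s:
V = [−fR + √((fR)² + 4 fR V_g)]/2 = [−40.3 + √(40.3² + 4×40.3×14.6)]/2 = 11.4 m/s
Subgeostrophic (V < V_g = 14.6 m/s), as expected around a low.
Converting: 11.4 m/s × 3.6 = 41 km/h

41 km/h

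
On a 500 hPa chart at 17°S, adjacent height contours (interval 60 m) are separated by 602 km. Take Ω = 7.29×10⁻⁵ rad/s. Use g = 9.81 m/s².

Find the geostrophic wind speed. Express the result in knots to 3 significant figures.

44.6 knots

Coriolis parameter at 17°S:
f = 2Ω sin φ = 2 × 7.29×10⁻⁵ × sin 17° = 4.26×10⁻⁵ s⁻¹
Height gradient: |∂Z/∂n| = 60 m / 602000 m = 9.97×10⁻⁵
On a pressure surface, geostrophic balance gives V_g = (g/f)|∂Z/∂n|:
V_g = 9.81 × 9.97×10⁻⁵ / 4.26×10⁻⁵ = 22.9 m/s
Converting: 22.9 m/s × 1.944 = 44.6 knots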